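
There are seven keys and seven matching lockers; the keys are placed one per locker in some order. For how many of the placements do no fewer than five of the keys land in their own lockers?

# with exactly i fixed is C(7,i)·!(7-i); sum over i=5..7:
  i=5: C(7,5)·!2 = 21·1 = 21
  i=6: C(7,6)·!1 = 7·0 = 0
  i=7: C(7,7)·!0 = 1·1 = 1
Total = 22.

22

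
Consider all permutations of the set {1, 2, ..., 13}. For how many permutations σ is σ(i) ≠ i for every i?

!13 is the nearest integer to 13!/e.
13! = 6227020800, and 6227020800/e ≈ 2290792932.07, so !13 = 2290792932.

2290792932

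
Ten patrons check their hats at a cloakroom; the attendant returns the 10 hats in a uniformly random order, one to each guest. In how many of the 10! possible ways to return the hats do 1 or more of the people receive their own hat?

2293839

# with exactly i fixed is C(10,i)·!(10-i); sum over i=1..10:
  i=1: C(10,1)·!9 = 10·133496 = 1334960
  i=2: C(10,2)·!8 = 45·14833 = 667485
  i=3: C(10,3)·!7 = 120·1854 = 222480
  i=4: C(10,4)·!6 = 210·265 = 55650
  i=5: C(10,5)·!5 = 252·44 = 11088
  i=6: C(10,6)·!4 = 210·9 = 1890
  i=7: C(10,7)·!3 = 120·2 = 240
  i=8: C(10,8)·!2 = 45·1 = 45
  i=9: C(10,9)·!1 = 10·0 = 0
  i=10: C(10,10)·!0 = 1·1 = 1
Total = 2293839.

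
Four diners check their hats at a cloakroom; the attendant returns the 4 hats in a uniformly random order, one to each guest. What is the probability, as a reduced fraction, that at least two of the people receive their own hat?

Favorable outcomes: Σ_{i≥2} C(4,i)·!(4-i) = 6·1 + 4·0 + 1·1 = 7.
Total outcomes: 4! = 24.
Probability = 7/24 = 7/24.

7/24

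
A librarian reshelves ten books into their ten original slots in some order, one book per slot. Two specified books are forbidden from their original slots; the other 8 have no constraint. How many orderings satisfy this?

2943360

Let A_j be the event that the j-th constrained one is fixed. By inclusion-exclusion over the 2 events:
Σ_{j=0}^{2} (-1)^j C(2,j)(10-j)!
= C(2,0)·10! - C(2,1)·9! + C(2,2)·8!
= 3628800 - 725760 + 40320
= 2943360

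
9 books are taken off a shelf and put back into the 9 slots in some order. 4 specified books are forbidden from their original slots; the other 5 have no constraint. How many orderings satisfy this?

229080

Inclusion-exclusion on the 4 forbidden self-matches:
Σ_{j=0}^{4} (-1)^j C(4,j)(9-j)!
= C(4,0)·9! - C(4,1)·8! + C(4,2)·7! - C(4,3)·6! + C(4,4)·5!
= 362880 - 161280 + 30240 - 2880 + 120
= 229080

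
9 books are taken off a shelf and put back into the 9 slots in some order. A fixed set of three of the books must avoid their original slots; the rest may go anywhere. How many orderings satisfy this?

256320

Inclusion-exclusion on the 3 forbidden self-matches:
Σ_{j=0}^{3} (-1)^j C(3,j)(9-j)!
= C(3,0)·9! - C(3,1)·8! + C(3,2)·7! - C(3,3)·6!
= 362880 - 120960 + 15120 - 720
= 256320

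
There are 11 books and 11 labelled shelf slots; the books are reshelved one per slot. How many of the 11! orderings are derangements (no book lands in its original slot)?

The number of derangements of 11 is !11 = Σ_{k=0}^{11} (-1)^k·11!/k!
= 11! - 11!/1! + 11!/2! - 11!/3! + 11!/4! - 11!/5! + 11!/6! - 11!/7! + 11!/8! - 11!/9! + 11!/10! - 11!/11!
= 39916800 - 39916800 + 19958400 - 6652800 + 1663200 - 332640 + 55440 - 7920 + 990 - 110 + 11 - 1
= 14684570

14684570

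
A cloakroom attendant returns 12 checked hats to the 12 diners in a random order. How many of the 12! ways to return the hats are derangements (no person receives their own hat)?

176214841

The subfactorial !12 = [12!/e] (nearest integer).
12! = 479001600, and 479001600/e ≈ 176214840.93, so !12 = 176214841.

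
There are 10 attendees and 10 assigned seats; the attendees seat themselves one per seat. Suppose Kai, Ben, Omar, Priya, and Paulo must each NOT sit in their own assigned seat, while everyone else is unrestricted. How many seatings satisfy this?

2170680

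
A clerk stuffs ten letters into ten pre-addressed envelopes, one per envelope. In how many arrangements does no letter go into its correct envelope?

By inclusion-exclusion, !10 = Σ (-1)^k · 10!/k! for k=0..10
= 10! - 10!/1! + 10!/2! - 10!/3! + 10!/4! - 10!/5! + 10!/6! - 10!/7! + 10!/8! - 10!/9! + 10!/10!
= 3628800 - 3628800 + 1814400 - 604800 + 151200 - 30240 + 5040 - 720 + 90 - 10 + 1
= 1334961

1334961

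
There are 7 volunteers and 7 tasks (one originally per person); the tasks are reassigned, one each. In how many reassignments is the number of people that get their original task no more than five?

Sum C(7,i)·!(7-i) for i = 0..5:
  i=0: C(7,0)·!7 = 1·1854 = 1854
  i=1: C(7,1)·!6 = 7·265 = 1855
  i=2: C(7,2)·!5 = 21·44 = 924
  i=3: C(7,3)·!4 = 35·9 = 315
  i=4: C(7,4)·!3 = 35·2 = 70
  i=5: C(7,5)·!2 = 21·1 = 21
Total = 5039.

5039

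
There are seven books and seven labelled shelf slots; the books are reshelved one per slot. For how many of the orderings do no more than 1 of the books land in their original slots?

3709

# with exactly i fixed is C(7,i)·!(7-i); sum over i=0..1:
  i=0: C(7,0)·!7 = 1·1854 = 1854
  i=1: C(7,1)·!6 = 7·265 = 1855
Total = 3709.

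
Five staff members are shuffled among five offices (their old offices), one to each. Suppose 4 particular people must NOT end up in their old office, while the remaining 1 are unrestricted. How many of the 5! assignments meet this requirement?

53

Let A_j be the event that the j-th constrained one is fixed. By inclusion-exclusion over the 4 events:
Σ_{j=0}^{4} (-1)^j C(4,j)(5-j)!
= C(4,0)·5! - C(4,1)·4! + C(4,2)·3! - C(4,3)·2! + C(4,4)·1!
= 120 - 96 + 36 - 8 + 1
= 53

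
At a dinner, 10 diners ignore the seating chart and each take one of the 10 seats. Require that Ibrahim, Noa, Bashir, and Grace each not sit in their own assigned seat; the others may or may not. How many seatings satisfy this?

2399760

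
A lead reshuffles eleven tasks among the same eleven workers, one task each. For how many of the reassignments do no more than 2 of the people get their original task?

# with exactly i fixed is C(11,i)·!(11-i); sum over i=0..2:
  i=0: C(11,0)·!11 = 1·14684570 = 14684570
  i=1: C(11,1)·!10 = 11·1334961 = 14684571
  i=2: C(11,2)·!9 = 55·133496 = 7342280
Total = 36711421.

36711421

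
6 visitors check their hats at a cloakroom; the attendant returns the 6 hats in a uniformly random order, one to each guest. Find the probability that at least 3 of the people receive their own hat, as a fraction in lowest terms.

Favorable outcomes: Σ_{i≥3} C(6,i)·!(6-i) = 20·2 + 15·1 + 6·0 + 1·1 = 56.
Total outcomes: 6! = 720.
Probability = 56/720 = 7/90.

7/90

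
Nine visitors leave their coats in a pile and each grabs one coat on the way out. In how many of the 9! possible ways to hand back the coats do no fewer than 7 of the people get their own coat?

Sum C(9,i)·!(9-i) for i = 7..9:
  i=7: C(9,7)·!2 = 36·1 = 36
  i=8: C(9,8)·!1 = 9·0 = 0
  i=9: C(9,9)·!0 = 1·1 = 1
Total = 37.

37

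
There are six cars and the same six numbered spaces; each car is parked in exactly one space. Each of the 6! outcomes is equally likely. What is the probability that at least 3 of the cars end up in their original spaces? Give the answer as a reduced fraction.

7/90

Favorable outcomes: Σ_{i≥3} C(6,i)·!(6-i) = 20·2 + 15·1 + 6·0 + 1·1 = 56.
Total outcomes: 6! = 720.
Probability = 56/720 = 7/90.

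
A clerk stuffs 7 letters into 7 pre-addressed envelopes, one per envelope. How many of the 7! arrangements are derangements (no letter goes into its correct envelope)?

The number of derangements of 7 is !7 = Σ_{k=0}^{7} (-1)^k·7!/k!
= 7! - 7!/1! + 7!/2! - 7!/3! + 7!/4! - 7!/5! + 7!/6! - 7!/7!
= 5040 - 5040 + 2520 - 840 + 210 - 42 + 7 - 1
= 1854

1854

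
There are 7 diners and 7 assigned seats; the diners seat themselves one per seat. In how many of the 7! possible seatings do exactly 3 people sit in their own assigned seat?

315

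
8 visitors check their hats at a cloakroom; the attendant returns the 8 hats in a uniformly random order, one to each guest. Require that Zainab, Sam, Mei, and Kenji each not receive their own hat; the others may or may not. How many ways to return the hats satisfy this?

24024

Inclusion-exclusion on the 4 forbidden self-matches:
Σ_{j=0}^{4} (-1)^j C(4,j)(8-j)!
= C(4,0)·8! - C(4,1)·7! + C(4,2)·6! - C(4,3)·5! + C(4,4)·4!
= 40320 - 20160 + 4320 - 480 + 24
= 24024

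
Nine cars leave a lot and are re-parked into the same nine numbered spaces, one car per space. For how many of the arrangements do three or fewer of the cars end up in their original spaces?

355997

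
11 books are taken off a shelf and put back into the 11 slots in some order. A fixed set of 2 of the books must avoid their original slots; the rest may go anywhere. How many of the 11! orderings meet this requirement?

Let A_j be the event that the j-th constrained one is fixed. By inclusion-exclusion over the 2 events:
Σ_{j=0}^{2} (-1)^j C(2,j)(11-j)!
= C(2,0)·11! - C(2,1)·10! + C(2,2)·9!
= 39916800 - 7257600 + 362880
= 33022080

33022080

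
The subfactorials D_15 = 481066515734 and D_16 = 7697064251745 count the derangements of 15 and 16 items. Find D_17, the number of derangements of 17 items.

D_17 = (17-1)·(D_16 + D_15) = 16·(7697064251745 + 481066515734) = 16·8178130767479 = 130850092279664.

130850092279664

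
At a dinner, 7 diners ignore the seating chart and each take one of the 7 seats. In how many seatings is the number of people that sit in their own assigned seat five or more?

22

Sum C(7,i)·!(7-i) for i = 5..7:
  i=5: C(7,5)·!2 = 21·1 = 21
  i=6: C(7,6)·!1 = 7·0 = 0
  i=7: C(7,7)·!0 = 1·1 = 1
Total = 22.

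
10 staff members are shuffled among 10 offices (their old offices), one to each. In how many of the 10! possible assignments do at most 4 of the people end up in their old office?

# with exactly i fixed is C(10,i)·!(10-i); sum over i=0..4:
  i=0: C(10,0)·!10 = 1·1334961 = 1334961
  i=1: C(10,1)·!9 = 10·133496 = 1334960
  i=2: C(10,2)·!8 = 45·14833 = 667485
  i=3: C(10,3)·!7 = 120·1854 = 222480
  i=4: C(10,4)·!6 = 210·265 = 55650
Total = 3615536.

3615536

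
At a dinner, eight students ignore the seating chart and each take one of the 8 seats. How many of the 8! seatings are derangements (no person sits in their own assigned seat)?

Use !n = (n-1)(!(n-1) + !(n-2)).
!8 = 7·(1854 + 265) = 7·2119 = 14833

14833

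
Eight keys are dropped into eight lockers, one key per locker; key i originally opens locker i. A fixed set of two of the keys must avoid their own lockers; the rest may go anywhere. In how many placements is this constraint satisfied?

30960

Let A_j be the event that the j-th constrained one is fixed. By inclusion-exclusion over the 2 events:
Σ_{j=0}^{2} (-1)^j C(2,j)(8-j)!
= C(2,0)·8! - C(2,1)·7! + C(2,2)·6!
= 40320 - 10080 + 720
= 30960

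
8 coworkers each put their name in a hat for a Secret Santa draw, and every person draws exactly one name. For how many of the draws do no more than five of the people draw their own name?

Sum C(8,i)·!(8-i) for i = 0..5:
  i=0: C(8,0)·!8 = 1·14833 = 14833
  i=1: C(8,1)·!7 = 8·1854 = 14832
  i=2: C(8,2)·!6 = 28·265 = 7420
  i=3: C(8,3)·!5 = 56·44 = 2464
  i=4: C(8,4)·!4 = 70·9 = 630
  i=5: C(8,5)·!3 = 56·2 = 112
Total = 40291.

40291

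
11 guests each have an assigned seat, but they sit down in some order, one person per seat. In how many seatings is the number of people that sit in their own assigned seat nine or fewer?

# with exactly i fixed is C(11,i)·!(11-i); sum over i=0..9:
  i=0: C(11,0)·!11 = 1·14684570 = 14684570
  i=1: C(11,1)·!10 = 11·1334961 = 14684571
  i=2: C(11,2)·!9 = 55·133496 = 7342280
  i=3: C(11,3)·!8 = 165·14833 = 2447445
  i=4: C(11,4)·!7 = 330·1854 = 611820
  i=5: C(11,5)·!6 = 462·265 = 122430
  i=6: C(11,6)·!5 = 462·44 = 20328
  i=7: C(11,7)·!4 = 330·9 = 2970
  i=8: C(11,8)·!3 = 165·2 = 330
  i=9: C(11,9)·!2 = 55·1 = 55
Total = 39916799.

39916799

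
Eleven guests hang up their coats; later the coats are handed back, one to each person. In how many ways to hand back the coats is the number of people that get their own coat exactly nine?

55

Choose which 9 of the 11 are fixed: C(11,9) = 55.
The remaining 2 must be deranged: !2 = 1.
Total: 55 × 1 = 55.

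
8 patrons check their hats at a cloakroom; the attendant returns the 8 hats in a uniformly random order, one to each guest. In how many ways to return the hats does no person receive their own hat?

14833

The number of derangements of 8 is !8 = Σ_{k=0}^{8} (-1)^k·8!/k!
= 8! - 8!/1! + 8!/2! - 8!/3! + 8!/4! - 8!/5! + 8!/6! - 8!/7! + 8!/8!
= 40320 - 40320 + 20160 - 6720 + 1680 - 336 + 56 - 8 + 1
= 14833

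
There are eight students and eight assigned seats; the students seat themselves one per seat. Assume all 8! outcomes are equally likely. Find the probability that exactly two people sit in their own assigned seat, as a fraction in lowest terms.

53/288

Favorable outcomes: C(8,2)·!6 = 28·265 = 7420.
Total outcomes: 8! = 40320.
Probability = 7420/40320 = 53/288.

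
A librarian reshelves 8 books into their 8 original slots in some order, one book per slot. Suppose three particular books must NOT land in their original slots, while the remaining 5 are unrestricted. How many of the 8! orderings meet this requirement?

27240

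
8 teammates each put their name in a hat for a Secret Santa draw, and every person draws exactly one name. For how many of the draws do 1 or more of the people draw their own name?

# with exactly i fixed is C(8,i)·!(8-i); sum over i=1..8:
  i=1: C(8,1)·!7 = 8·1854 = 14832
  i=2: C(8,2)·!6 = 28·265 = 7420
  i=3: C(8,3)·!5 = 56·44 = 2464
  i=4: C(8,4)·!4 = 70·9 = 630
  i=5: C(8,5)·!3 = 56·2 = 112
  i=6: C(8,6)·!2 = 28·1 = 28
  i=7: C(8,7)·!1 = 8·0 = 0
  i=8: C(8,8)·!0 = 1·1 = 1
Total = 25487.

25487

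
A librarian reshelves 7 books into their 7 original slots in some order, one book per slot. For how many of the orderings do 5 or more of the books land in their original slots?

22

Sum C(7,i)·!(7-i) for i = 5..7:
  i=5: C(7,5)·!2 = 21·1 = 21
  i=6: C(7,6)·!1 = 7·0 = 0
  i=7: C(7,7)·!0 = 1·1 = 1
Total = 22.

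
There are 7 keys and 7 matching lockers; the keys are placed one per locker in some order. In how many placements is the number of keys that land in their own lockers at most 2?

Sum C(7,i)·!(7-i) for i = 0..2:
  i=0: C(7,0)·!7 = 1·1854 = 1854
  i=1: C(7,1)·!6 = 7·265 = 1855
  i=2: C(7,2)·!5 = 21·44 = 924
Total = 4633.

4633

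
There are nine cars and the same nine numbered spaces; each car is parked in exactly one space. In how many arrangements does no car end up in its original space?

133496

Use !n = (n-1)(!(n-1) + !(n-2)).
!9 = 8·(14833 + 1854) = 8·16687 = 133496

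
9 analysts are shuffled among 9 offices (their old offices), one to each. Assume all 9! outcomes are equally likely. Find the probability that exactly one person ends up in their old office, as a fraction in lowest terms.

Favorable outcomes: C(9,1)·!8 = 9·14833 = 133497.
Total outcomes: 9! = 362880.
Probability = 133497/362880 = 2119/5760.

2119/5760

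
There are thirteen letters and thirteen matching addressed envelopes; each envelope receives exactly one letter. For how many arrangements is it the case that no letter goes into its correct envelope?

2290792932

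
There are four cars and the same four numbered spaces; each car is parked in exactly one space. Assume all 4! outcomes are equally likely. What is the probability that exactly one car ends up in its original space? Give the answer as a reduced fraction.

1/3

Favorable outcomes: C(4,1)·!3 = 4·2 = 8.
Total outcomes: 4! = 24.
Probability = 8/24 = 1/3.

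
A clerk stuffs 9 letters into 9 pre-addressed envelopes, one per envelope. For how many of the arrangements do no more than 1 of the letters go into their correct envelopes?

# with exactly i fixed is C(9,i)·!(9-i); sum over i=0..1:
  i=0: C(9,0)·!9 = 1·133496 = 133496
  i=1: C(9,1)·!8 = 9·14833 = 133497
Total = 266993.

266993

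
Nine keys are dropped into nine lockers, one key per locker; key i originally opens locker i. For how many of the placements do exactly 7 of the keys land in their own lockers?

Choose which 7 of the 9 are fixed: C(9,7) = 36.
The other 2 form a derangement: !2 = 1.
Total: 36 × 1 = 36.

36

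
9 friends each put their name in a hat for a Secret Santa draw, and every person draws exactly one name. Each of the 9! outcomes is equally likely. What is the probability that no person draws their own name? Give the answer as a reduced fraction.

Favorable outcomes: !9 = 133496.
Total outcomes: 9! = 362880.
Probability = 133496/362880 = 16687/45360.

16687/45360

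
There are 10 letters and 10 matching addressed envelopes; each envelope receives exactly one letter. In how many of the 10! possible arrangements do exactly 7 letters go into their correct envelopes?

240

Choose which 7 of the 10 are fixed: C(10,7) = 120.
The other 3 form a derangement: !3 = 2.
Total: 120 × 2 = 240.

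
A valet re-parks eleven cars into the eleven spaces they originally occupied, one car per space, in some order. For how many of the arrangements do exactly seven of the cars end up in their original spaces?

2970

Pick the 7 fixed positions: C(11,7) = 330 ways.
The other 4 form a derangement: !4 = 9.
Total: 330 × 9 = 2970.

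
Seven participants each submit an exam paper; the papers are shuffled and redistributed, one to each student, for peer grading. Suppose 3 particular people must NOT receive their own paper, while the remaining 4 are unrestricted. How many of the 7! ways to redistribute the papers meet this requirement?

3216

Inclusion-exclusion on the 3 forbidden self-matches:
Σ_{j=0}^{3} (-1)^j C(3,j)(7-j)!
= C(3,0)·7! - C(3,1)·6! + C(3,2)·5! - C(3,3)·4!
= 5040 - 2160 + 360 - 24
= 3216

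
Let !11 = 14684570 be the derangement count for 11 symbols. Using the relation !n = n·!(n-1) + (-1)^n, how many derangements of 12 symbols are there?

!12 = 12·14684570 + 1 = 176214841.

176214841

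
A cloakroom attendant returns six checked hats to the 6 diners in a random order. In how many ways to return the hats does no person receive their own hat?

265

The number of derangements of 6 is !6 = Σ_{k=0}^{6} (-1)^k·6!/k!
= 6! - 6!/1! + 6!/2! - 6!/3! + 6!/4! - 6!/5! + 6!/6!
= 720 - 720 + 360 - 120 + 30 - 6 + 1
= 265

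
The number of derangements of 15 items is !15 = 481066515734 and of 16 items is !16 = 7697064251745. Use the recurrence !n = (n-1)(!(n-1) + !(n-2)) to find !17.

130850092279664

!17 = (17-1)·(!16 + !15) = 16·(7697064251745 + 481066515734) = 16·8178130767479 = 130850092279664.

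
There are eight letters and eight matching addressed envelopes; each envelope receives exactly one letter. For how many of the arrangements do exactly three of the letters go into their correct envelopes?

2464

Choose which 3 of the 8 are fixed: C(8,3) = 56.
The remaining 5 must be deranged: !5 = 44.
Total: 56 × 44 = 2464.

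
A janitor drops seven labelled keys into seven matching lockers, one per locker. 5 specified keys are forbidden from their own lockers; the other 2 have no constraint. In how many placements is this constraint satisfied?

2428

Inclusion-exclusion on the 5 forbidden self-matches:
Σ_{j=0}^{5} (-1)^j C(5,j)(7-j)!
= C(5,0)·7! - C(5,1)·6! + C(5,2)·5! - C(5,3)·4! + C(5,4)·3! - C(5,5)·2!
= 5040 - 3600 + 1200 - 240 + 30 - 2
= 2428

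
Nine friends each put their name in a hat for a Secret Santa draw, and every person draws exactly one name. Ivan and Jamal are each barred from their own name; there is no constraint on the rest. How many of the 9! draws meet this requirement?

287280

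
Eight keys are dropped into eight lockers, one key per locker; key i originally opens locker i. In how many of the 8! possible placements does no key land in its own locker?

14833

Recurrence: !8 = 8·!7 + (-1)^8.
!8 = 8·1854 + 1 = 14833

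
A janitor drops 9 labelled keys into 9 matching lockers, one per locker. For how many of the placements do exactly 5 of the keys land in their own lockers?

Pick the 5 fixed positions: C(9,5) = 126 ways.
The other 4 form a derangement: !4 = 9.
Total: 126 × 9 = 1134.

1134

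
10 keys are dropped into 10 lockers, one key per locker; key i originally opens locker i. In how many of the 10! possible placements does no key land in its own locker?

1334961

!10 = 10! · Σ_{k=0}^{10} (-1)^k/k!
= 10! - 10!/1! + 10!/2! - 10!/3! + 10!/4! - 10!/5! + 10!/6! - 10!/7! + 10!/8! - 10!/9! + 10!/10!
= 3628800 - 3628800 + 1814400 - 604800 + 151200 - 30240 + 5040 - 720 + 90 - 10 + 1
= 1334961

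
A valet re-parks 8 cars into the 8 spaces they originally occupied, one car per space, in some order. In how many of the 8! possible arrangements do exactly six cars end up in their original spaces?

28

Pick the 6 fixed positions: C(8,6) = 28 ways.
The other 2 form a derangement: !2 = 1.
Total: 28 × 1 = 28.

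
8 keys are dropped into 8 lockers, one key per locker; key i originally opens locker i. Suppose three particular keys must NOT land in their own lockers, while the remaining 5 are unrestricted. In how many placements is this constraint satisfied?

Inclusion-exclusion on the 3 forbidden self-matches:
Σ_{j=0}^{3} (-1)^j C(3,j)(8-j)!
= C(3,0)·8! - C(3,1)·7! + C(3,2)·6! - C(3,3)·5!
= 40320 - 15120 + 2160 - 120
= 27240

27240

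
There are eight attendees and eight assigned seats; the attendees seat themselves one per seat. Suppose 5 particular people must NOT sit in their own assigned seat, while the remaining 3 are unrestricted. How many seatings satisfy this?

21234

Let A_j be the event that the j-th constrained one is fixed. By inclusion-exclusion over the 5 events:
Σ_{j=0}^{5} (-1)^j C(5,j)(8-j)!
= C(5,0)·8! - C(5,1)·7! + C(5,2)·6! - C(5,3)·5! + C(5,4)·4! - C(5,5)·3!
= 40320 - 25200 + 7200 - 1200 + 120 - 6
= 21234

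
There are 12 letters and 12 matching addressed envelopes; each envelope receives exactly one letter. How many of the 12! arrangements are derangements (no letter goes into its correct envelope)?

Use !n = (n-1)(!(n-1) + !(n-2)).
!12 = 11·(14684570 + 1334961) = 11·16019531 = 176214841

176214841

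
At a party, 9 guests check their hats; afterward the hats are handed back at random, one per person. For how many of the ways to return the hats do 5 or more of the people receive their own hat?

Sum C(9,i)·!(9-i) for i = 5..9:
  i=5: C(9,5)·!4 = 126·9 = 1134
  i=6: C(9,6)·!3 = 84·2 = 168
  i=7: C(9,7)·!2 = 36·1 = 36
  i=8: C(9,8)·!1 = 9·0 = 0
  i=9: C(9,9)·!0 = 1·1 = 1
Total = 1339.

1339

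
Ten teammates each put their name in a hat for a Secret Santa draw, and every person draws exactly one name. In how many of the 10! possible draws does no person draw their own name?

1334961

Use !n = (n-1)(!(n-1) + !(n-2)).
!10 = 9·(133496 + 14833) = 9·148329 = 1334961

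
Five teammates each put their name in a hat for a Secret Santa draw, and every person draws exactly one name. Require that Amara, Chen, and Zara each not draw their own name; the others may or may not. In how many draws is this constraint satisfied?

Let A_j be the event that the j-th constrained one is fixed. By inclusion-exclusion over the 3 events:
Σ_{j=0}^{3} (-1)^j C(3,j)(5-j)!
= C(3,0)·5! - C(3,1)·4! + C(3,2)·3! - C(3,3)·2!
= 120 - 72 + 18 - 2
= 64

64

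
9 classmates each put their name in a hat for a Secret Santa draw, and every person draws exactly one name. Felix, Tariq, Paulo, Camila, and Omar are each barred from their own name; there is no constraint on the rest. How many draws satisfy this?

205056

Let A_j be the event that the j-th constrained one is fixed. By inclusion-exclusion over the 5 events:
Σ_{j=0}^{5} (-1)^j C(5,j)(9-j)!
= C(5,0)·9! - C(5,1)·8! + C(5,2)·7! - C(5,3)·6! + C(5,4)·5! - C(5,5)·4!
= 362880 - 201600 + 50400 - 7200 + 600 - 24
= 205056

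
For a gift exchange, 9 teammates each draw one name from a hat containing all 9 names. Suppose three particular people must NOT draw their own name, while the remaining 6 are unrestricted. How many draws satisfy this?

256320

Inclusion-exclusion on the 3 forbidden self-matches:
Σ_{j=0}^{3} (-1)^j C(3,j)(9-j)!
= C(3,0)·9! - C(3,1)·8! + C(3,2)·7! - C(3,3)·6!
= 362880 - 120960 + 15120 - 720
= 256320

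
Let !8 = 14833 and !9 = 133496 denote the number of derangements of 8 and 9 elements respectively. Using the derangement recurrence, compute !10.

!10 = (10-1)·(!9 + !8) = 9·(133496 + 14833) = 9·148329 = 1334961.

1334961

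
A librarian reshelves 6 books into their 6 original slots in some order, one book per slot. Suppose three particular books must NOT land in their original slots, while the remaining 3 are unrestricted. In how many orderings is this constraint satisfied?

Inclusion-exclusion on the 3 forbidden self-matches:
Σ_{j=0}^{3} (-1)^j C(3,j)(6-j)!
= C(3,0)·6! - C(3,1)·5! + C(3,2)·4! - C(3,3)·3!
= 720 - 360 + 72 - 6
= 426

426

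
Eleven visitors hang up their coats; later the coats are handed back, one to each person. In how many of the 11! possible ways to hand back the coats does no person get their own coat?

14684570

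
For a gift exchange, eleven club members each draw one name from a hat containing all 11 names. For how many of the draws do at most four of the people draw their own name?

39770686

# with exactly i fixed is C(11,i)·!(11-i); sum over i=0..4:
  i=0: C(11,0)·!11 = 1·14684570 = 14684570
  i=1: C(11,1)·!10 = 11·1334961 = 14684571
  i=2: C(11,2)·!9 = 55·133496 = 7342280
  i=3: C(11,3)·!8 = 165·14833 = 2447445
  i=4: C(11,4)·!7 = 330·1854 = 611820
Total = 39770686.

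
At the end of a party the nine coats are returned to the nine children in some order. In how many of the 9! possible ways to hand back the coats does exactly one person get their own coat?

Pick the single fixed position: C(9,1) = 9 ways.
The remaining 8 must be deranged: !8 = 14833.
Total: 9 × 14833 = 133497.

133497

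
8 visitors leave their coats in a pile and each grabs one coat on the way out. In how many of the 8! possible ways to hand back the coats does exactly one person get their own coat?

Pick the single fixed position: C(8,1) = 8 ways.
The other 7 form a derangement: !7 = 1854.
Total: 8 × 1854 = 14832.

14832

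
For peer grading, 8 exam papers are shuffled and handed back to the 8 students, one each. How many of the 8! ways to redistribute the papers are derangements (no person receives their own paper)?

Recurrence: !8 = 7·(!7 + !6).
!8 = 7·(1854 + 265) = 7·2119 = 14833

14833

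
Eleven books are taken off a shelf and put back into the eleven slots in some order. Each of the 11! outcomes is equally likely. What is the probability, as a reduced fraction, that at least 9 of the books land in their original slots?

Favorable outcomes: Σ_{i≥9} C(11,i)·!(11-i) = 55·1 + 11·0 + 1·1 = 56.
Total outcomes: 11! = 39916800.
Probability = 56/39916800 = 1/712800.

1/712800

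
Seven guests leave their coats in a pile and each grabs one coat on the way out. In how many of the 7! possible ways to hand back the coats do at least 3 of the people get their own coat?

# with exactly i fixed is C(7,i)·!(7-i); sum over i=3..7:
  i=3: C(7,3)·!4 = 35·9 = 315
  i=4: C(7,4)·!3 = 35·2 = 70
  i=5: C(7,5)·!2 = 21·1 = 21
  i=6: C(7,6)·!1 = 7·0 = 0
  i=7: C(7,7)·!0 = 1·1 = 1
Total = 407.

407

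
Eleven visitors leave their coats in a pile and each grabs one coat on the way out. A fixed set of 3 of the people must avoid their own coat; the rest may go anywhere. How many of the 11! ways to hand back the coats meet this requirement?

30078720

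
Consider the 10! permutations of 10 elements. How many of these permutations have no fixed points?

!10 is the nearest integer to 10!/e.
10! = 3628800, and 3628800/e ≈ 1334960.92, so !10 = 1334961.

1334961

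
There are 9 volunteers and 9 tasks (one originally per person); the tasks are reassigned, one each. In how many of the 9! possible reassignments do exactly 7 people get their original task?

Choose which 7 of the 9 are fixed: C(9,7) = 36.
The other 2 form a derangement: !2 = 1.
Total: 36 × 1 = 36.

36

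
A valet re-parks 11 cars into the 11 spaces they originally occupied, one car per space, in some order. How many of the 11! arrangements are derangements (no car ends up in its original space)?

14684570

By inclusion-exclusion, !11 = Σ (-1)^k · 11!/k! for k=0..11
= 11! - 11!/1! + 11!/2! - 11!/3! + 11!/4! - 11!/5! + 11!/6! - 11!/7! + 11!/8! - 11!/9! + 11!/10! - 11!/11!
= 39916800 - 39916800 + 19958400 - 6652800 + 1663200 - 332640 + 55440 - 7920 + 990 - 110 + 11 - 1
= 14684570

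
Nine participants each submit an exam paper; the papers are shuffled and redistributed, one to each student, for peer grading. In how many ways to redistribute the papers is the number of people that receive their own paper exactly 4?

5544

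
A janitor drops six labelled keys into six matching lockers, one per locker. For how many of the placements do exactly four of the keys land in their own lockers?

Pick the 4 fixed positions: C(6,4) = 15 ways.
The other 2 form a derangement: !2 = 1.
Total: 15 × 1 = 15.

15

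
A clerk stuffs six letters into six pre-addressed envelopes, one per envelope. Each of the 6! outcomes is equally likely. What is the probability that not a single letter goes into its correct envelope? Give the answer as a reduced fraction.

53/144

Favorable outcomes: !6 = 265.
Total outcomes: 6! = 720.
Probability = 265/720 = 53/144.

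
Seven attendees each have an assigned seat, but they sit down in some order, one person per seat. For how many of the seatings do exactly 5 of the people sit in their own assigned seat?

21

Pick the 5 fixed positions: C(7,5) = 21 ways.
The remaining 2 must be deranged: !2 = 1.
Total: 21 × 1 = 21.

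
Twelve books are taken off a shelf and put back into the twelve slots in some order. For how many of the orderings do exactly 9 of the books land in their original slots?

440

Pick the 9 fixed positions: C(12,9) = 220 ways.
The remaining 3 must be deranged: !3 = 2.
Total: 220 × 2 = 440.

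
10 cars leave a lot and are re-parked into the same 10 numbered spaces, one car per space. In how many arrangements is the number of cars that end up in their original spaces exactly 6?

Pick the 6 fixed positions: C(10,6) = 210 ways.
The other 4 form a derangement: !4 = 9.
Total: 210 × 9 = 1890.

1890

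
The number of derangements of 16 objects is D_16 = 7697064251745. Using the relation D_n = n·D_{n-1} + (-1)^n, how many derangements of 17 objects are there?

D_17 = 17·7697064251745 - 1 = 130850092279664.

130850092279664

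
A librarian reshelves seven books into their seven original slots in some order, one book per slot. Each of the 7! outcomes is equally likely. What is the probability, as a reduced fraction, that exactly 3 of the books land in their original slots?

1/16

Favorable outcomes: C(7,3)·!4 = 35·9 = 315.
Total outcomes: 7! = 5040.
Probability = 315/5040 = 1/16.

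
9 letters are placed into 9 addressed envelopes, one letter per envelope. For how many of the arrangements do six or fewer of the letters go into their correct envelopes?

362843

Sum C(9,i)·!(9-i) for i = 0..6:
  i=0: C(9,0)·!9 = 1·133496 = 133496
  i=1: C(9,1)·!8 = 9·14833 = 133497
  i=2: C(9,2)·!7 = 36·1854 = 66744
  i=3: C(9,3)·!6 = 84·265 = 22260
  i=4: C(9,4)·!5 = 126·44 = 5544
  i=5: C(9,5)·!4 = 126·9 = 1134
  i=6: C(9,6)·!3 = 84·2 = 168
Total = 362843.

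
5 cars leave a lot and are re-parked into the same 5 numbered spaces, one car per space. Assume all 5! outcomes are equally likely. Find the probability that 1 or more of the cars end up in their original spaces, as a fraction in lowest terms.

19/30

Favorable outcomes: Σ_{i≥1} C(5,i)·!(5-i) = 5·9 + 10·2 + 10·1 + 5·0 + 1·1 = 76.
Total outcomes: 5! = 120.
Probability = 76/120 = 19/30.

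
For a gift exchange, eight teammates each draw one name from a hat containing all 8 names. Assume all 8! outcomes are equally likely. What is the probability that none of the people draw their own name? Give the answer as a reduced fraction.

2119/5760

Favorable outcomes: !8 = 14833.
Total outcomes: 8! = 40320.
Probability = 14833/40320 = 2119/5760.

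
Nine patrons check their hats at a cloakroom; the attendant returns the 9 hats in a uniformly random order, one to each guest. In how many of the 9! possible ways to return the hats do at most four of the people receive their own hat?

361541

# with exactly i fixed is C(9,i)·!(9-i); sum over i=0..4:
  i=0: C(9,0)·!9 = 1·133496 = 133496
  i=1: C(9,1)·!8 = 9·14833 = 133497
  i=2: C(9,2)·!7 = 36·1854 = 66744
  i=3: C(9,3)·!6 = 84·265 = 22260
  i=4: C(9,4)·!5 = 126·44 = 5544
Total = 361541.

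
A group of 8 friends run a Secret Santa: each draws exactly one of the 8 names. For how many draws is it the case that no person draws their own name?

14833

The number of derangements of 8 is !8 = Σ_{k=0}^{8} (-1)^k·8!/k!
= 8! - 8!/1! + 8!/2! - 8!/3! + 8!/4! - 8!/5! + 8!/6! - 8!/7! + 8!/8!
= 40320 - 40320 + 20160 - 6720 + 1680 - 336 + 56 - 8 + 1
= 14833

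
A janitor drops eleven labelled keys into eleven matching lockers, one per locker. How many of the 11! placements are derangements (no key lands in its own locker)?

!11 = 11! · Σ_{k=0}^{11} (-1)^k/k!
= 11! - 11!/1! + 11!/2! - 11!/3! + 11!/4! - 11!/5! + 11!/6! - 11!/7! + 11!/8! - 11!/9! + 11!/10! - 11!/11!
= 39916800 - 39916800 + 19958400 - 6652800 + 1663200 - 332640 + 55440 - 7920 + 990 - 110 + 11 - 1
= 14684570

14684570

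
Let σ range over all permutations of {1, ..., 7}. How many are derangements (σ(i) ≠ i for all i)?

1854

The number of derangements of 7 is !7 = Σ_{k=0}^{7} (-1)^k·7!/k!
= 7! - 7!/1! + 7!/2! - 7!/3! + 7!/4! - 7!/5! + 7!/6! - 7!/7!
= 5040 - 5040 + 2520 - 840 + 210 - 42 + 7 - 1
= 1854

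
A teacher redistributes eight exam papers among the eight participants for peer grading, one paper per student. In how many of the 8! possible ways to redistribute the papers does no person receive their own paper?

The subfactorial !8 = [8!/e] (nearest integer).
8! = 40320, and 40320/e ≈ 14832.90, so !8 = 14833.

14833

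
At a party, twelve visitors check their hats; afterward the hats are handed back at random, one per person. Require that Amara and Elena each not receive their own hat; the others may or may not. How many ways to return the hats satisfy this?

Inclusion-exclusion on the 2 forbidden self-matches:
Σ_{j=0}^{2} (-1)^j C(2,j)(12-j)!
= C(2,0)·12! - C(2,1)·11! + C(2,2)·10!
= 479001600 - 79833600 + 3628800
= 402796800

402796800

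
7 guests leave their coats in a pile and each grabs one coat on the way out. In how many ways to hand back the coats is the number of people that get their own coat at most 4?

5018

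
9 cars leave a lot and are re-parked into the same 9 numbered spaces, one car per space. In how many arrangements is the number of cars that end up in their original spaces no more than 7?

Sum C(9,i)·!(9-i) for i = 0..7:
  i=0: C(9,0)·!9 = 1·133496 = 133496
  i=1: C(9,1)·!8 = 9·14833 = 133497
  i=2: C(9,2)·!7 = 36·1854 = 66744
  i=3: C(9,3)·!6 = 84·265 = 22260
  i=4: C(9,4)·!5 = 126·44 = 5544
  i=5: C(9,5)·!4 = 126·9 = 1134
  i=6: C(9,6)·!3 = 84·2 = 168
  i=7: C(9,7)·!2 = 36·1 = 36
Total = 362879.

362879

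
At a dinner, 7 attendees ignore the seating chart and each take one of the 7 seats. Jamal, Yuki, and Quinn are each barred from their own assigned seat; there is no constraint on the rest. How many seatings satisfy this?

3216

Inclusion-exclusion on the 3 forbidden self-matches:
Σ_{j=0}^{3} (-1)^j C(3,j)(7-j)!
= C(3,0)·7! - C(3,1)·6! + C(3,2)·5! - C(3,3)·4!
= 5040 - 2160 + 360 - 24
= 3216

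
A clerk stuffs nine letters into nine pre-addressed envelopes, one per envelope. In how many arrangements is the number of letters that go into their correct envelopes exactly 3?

22260

Choose which 3 of the 9 are fixed: C(9,3) = 84.
The remaining 6 must be deranged: !6 = 265.
Total: 84 × 265 = 22260.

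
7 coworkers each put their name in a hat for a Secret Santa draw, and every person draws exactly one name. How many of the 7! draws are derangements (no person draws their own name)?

By inclusion-exclusion, !7 = Σ (-1)^k · 7!/k! for k=0..7
= 7! - 7!/1! + 7!/2! - 7!/3! + 7!/4! - 7!/5! + 7!/6! - 7!/7!
= 5040 - 5040 + 2520 - 840 + 210 - 42 + 7 - 1
= 1854

1854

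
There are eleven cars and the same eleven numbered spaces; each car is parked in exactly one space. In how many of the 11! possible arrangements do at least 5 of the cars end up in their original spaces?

Sum C(11,i)·!(11-i) for i = 5..11:
  i=5: C(11,5)·!6 = 462·265 = 122430
  i=6: C(11,6)·!5 = 462·44 = 20328
  i=7: C(11,7)·!4 = 330·9 = 2970
  i=8: C(11,8)·!3 = 165·2 = 330
  i=9: C(11,9)·!2 = 55·1 = 55
  i=10: C(11,10)·!1 = 11·0 = 0
  i=11: C(11,11)·!0 = 1·1 = 1
Total = 146114.

146114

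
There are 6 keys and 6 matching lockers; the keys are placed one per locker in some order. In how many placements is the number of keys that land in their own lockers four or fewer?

719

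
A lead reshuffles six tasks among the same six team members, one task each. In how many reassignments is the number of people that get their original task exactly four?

15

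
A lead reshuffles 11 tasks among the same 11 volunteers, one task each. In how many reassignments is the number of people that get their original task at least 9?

56

# with exactly i fixed is C(11,i)·!(11-i); sum over i=9..11:
  i=9: C(11,9)·!2 = 55·1 = 55
  i=10: C(11,10)·!1 = 11·0 = 0
  i=11: C(11,11)·!0 = 1·1 = 1
Total = 56.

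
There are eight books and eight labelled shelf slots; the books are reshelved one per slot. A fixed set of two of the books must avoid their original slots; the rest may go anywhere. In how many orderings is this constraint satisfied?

30960

Inclusion-exclusion on the 2 forbidden self-matches:
Σ_{j=0}^{2} (-1)^j C(2,j)(8-j)!
= C(2,0)·8! - C(2,1)·7! + C(2,2)·6!
= 40320 - 10080 + 720
= 30960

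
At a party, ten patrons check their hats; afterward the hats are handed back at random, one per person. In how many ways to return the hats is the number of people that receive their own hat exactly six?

Choose which 6 of the 10 are fixed: C(10,6) = 210.
The remaining 4 must be deranged: !4 = 9.
Total: 210 × 9 = 1890.

1890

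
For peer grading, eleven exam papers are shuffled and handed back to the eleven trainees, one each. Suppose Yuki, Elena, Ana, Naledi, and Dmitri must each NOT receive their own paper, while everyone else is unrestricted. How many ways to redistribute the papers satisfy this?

Inclusion-exclusion on the 5 forbidden self-matches:
Σ_{j=0}^{5} (-1)^j C(5,j)(11-j)!
= C(5,0)·11! - C(5,1)·10! + C(5,2)·9! - C(5,3)·8! + C(5,4)·7! - C(5,5)·6!
= 39916800 - 18144000 + 3628800 - 403200 + 25200 - 720
= 25022880

25022880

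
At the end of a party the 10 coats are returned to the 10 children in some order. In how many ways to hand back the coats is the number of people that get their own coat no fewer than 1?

Sum C(10,i)·!(10-i) for i = 1..10:
  i=1: C(10,1)·!9 = 10·133496 = 1334960
  i=2: C(10,2)·!8 = 45·14833 = 667485
  i=3: C(10,3)·!7 = 120·1854 = 222480
  i=4: C(10,4)·!6 = 210·265 = 55650
  i=5: C(10,5)·!5 = 252·44 = 11088
  i=6: C(10,6)·!4 = 210·9 = 1890
  i=7: C(10,7)·!3 = 120·2 = 240
  i=8: C(10,8)·!2 = 45·1 = 45
  i=9: C(10,9)·!1 = 10·0 = 0
  i=10: C(10,10)·!0 = 1·1 = 1
Total = 2293839.

2293839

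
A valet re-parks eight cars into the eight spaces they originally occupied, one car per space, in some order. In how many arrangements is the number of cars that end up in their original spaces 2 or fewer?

37085

# with exactly i fixed is C(8,i)·!(8-i); sum over i=0..2:
  i=0: C(8,0)·!8 = 1·14833 = 14833
  i=1: C(8,1)·!7 = 8·1854 = 14832
  i=2: C(8,2)·!6 = 28·265 = 7420
Total = 37085.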